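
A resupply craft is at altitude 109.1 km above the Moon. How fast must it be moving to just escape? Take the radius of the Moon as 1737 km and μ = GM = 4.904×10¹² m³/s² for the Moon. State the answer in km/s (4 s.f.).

r = 1737 + 109.1 = 1846.1 km = 1.8461×10⁶ m.
Escape speed v_esc = √(2μ/r) = √(2 × 4.904×10¹² / 1.846×10⁶) = √(5.313×10⁶) = 2305 m/s.
= 2.305 km/s.

v_esc ≈ 2.305 km/s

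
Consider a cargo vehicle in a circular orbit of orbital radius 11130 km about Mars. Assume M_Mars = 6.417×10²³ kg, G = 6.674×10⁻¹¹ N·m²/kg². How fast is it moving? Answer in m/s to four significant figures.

v ≈ 1962 m/s

μ = GM = 6.674×10⁻¹¹ × 6.417×10²³ = 4.283×10¹³ m³/s².
r = 11130 km = 1.113×10⁷ m.
For a circular orbit v = √(μ/r) = √(4.283×10¹³ / 1.113×10⁷) = √(3.848×10⁶) = 1962 m/s.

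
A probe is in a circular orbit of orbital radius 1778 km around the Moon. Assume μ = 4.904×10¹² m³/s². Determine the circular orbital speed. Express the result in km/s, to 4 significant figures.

v ≈ 1.661 km/s

r = 1778 km = 1.778×10⁶ m.
For a circular orbit v = √(μ/r) = √(4.904×10¹² / 1.778×10⁶) = √(2.758×10⁶) = 1661 m/s.
That is 1.661 km/s.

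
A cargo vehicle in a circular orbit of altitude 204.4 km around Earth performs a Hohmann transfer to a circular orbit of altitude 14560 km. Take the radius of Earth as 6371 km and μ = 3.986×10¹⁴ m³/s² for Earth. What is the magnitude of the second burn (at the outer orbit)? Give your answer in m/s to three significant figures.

Δv ≈ 1350 m/s

r₁ = 6371 + 204.4 = 6575.4 km = 6.5754×10⁶ m.
r₂ = 6371 + 14560 = 20931 km = 2.0931×10⁷ m.
Transfer ellipse a_t = (r₁ + r₂)/2 = 1.375×10⁷ m.
At r₁: circular v_c1 = √(μ/r₁) = 7786 m/s; transfer-perigee v_p = √[μ(2/r₁ − 1/a_t)] = 9605 m/s.
At r₂: circular v_c2 = √(μ/r₂) = 4364 m/s; transfer-apogee v_a = √[μ(2/r₂ − 1/a_t)] = 3017 m/s.
Δv₂ = v_c2 − v_a = 1346 m/s.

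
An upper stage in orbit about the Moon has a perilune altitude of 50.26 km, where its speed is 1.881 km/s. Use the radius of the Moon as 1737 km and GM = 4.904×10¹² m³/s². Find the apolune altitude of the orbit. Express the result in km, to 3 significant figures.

apolune altitude ≈ 1510 km

r_p = 1737 + 50.26 = 1787.3 km = 1.787×10⁶ m.
Specific energy ε = v²/2 − μ/r = -9.748×10⁵ J/kg, so a = −μ/(2ε) = 2.515×10⁶ m.
The apsides satisfy r_p + r_a = 2a, so the apolune radius is 2a − r_p = 3.244×10⁶ m = 3243.6 km.
Apolune altitude = 3243.6 − 1737 = 1506.6 km.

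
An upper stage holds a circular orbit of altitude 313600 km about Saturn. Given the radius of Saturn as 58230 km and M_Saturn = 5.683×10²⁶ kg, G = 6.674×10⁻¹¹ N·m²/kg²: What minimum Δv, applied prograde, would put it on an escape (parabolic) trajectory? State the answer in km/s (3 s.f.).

Δv ≈ 4.18 km/s

μ = GM = 6.674×10⁻¹¹ × 5.683×10²⁶ = 3.793×10¹⁶ m³/s².
r = 58230 + 313600 = 371830 km = 3.7183×10⁸ m.
Circular speed v_c = √(μ/r) = 10100 m/s.
Escape speed v_esc = √(2μ/r) = √2 × v_c = 14280 m/s.
Δv = v_esc − v_c = 4183 m/s = 4.183 km/s.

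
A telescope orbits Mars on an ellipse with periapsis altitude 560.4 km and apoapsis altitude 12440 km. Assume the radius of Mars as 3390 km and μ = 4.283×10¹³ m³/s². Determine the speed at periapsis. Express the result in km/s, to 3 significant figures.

r_p = 3390 + 560.4 = 3950.4 km = 3.9504×10⁶ m.
r_a = 3390 + 12440 = 15830 km = 1.5830×10⁷ m.
Semi-major axis a = (r_p + r_a)/2 = 9890.2 km = 9.890×10⁶ m.
Vis-viva: v² = μ(2/r − 1/a) = 4.283×10¹³ × (5.063×10⁻⁷ − 1.011×10⁻⁷) = 1.735×10⁷ m²/s².
v = 4166 m/s = 4.166 km/s.

v ≈ 4.17 km/s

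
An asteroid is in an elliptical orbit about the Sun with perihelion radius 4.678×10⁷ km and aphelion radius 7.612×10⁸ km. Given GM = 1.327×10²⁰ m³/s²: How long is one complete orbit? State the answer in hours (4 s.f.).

Semi-major axis a = (r_p + r_a)/2 = (4.6780×10⁷ + 7.6120×10⁸)/2 = 4.0399×10⁸ km = 4.040×10¹¹ m.
By Kepler's third law T = 2π√(a³/μ) = 2π × 2.229×10⁷ = 1.401×10⁸ s.
= 38900 hours.

T ≈ 38900 hours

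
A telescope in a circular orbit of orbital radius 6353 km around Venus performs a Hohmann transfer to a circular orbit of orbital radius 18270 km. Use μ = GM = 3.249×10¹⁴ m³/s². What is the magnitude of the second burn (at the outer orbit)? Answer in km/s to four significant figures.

r₁ = 6353 km = 6.353×10⁶ m.
r₂ = 18270 km = 1.827×10⁷ m.
Transfer ellipse a_t = (r₁ + r₂)/2 = 1.231×10⁷ m.
At r₁: circular v_c1 = √(μ/r₁) = 7151 m/s; transfer-periapsis v_p = √[μ(2/r₁ − 1/a_t)] = 8712 m/s.
At r₂: circular v_c2 = √(μ/r₂) = 4217 m/s; transfer-apoapsis v_a = √[μ(2/r₂ − 1/a_t)] = 3029 m/s.
Δv₂ = v_c2 − v_a = 1188 m/s.
= 1.188 km/s.

Δv ≈ 1.188 km/s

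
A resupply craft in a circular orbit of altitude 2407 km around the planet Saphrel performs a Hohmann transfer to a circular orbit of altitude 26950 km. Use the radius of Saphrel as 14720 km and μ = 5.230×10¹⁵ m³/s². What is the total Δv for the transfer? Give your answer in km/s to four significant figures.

r₁ = 14720 + 2407 = 17127 km = 1.7127×10⁷ m.
r₂ = 14720 + 26950 = 41670 km = 4.1670×10⁷ m.
Transfer ellipse a_t = (r₁ + r₂)/2 = 2.940×10⁷ m.
At r₁: circular v_c1 = √(μ/r₁) = 17470 m/s; transfer-periapsis v_p = √[μ(2/r₁ − 1/a_t)] = 20800 m/s.
Δv₁ = v_p − v_c1 = 3330 m/s.
At r₂: circular v_c2 = √(μ/r₂) = 11200 m/s; transfer-apoapsis v_a = √[μ(2/r₂ − 1/a_t)] = 8551 m/s.
Δv₂ = v_c2 − v_a = 2652 m/s.
Total Δv = Δv₁ + Δv₂ = 5982 m/s = 5.982 km/s.

Δv_total ≈ 5.982 km/s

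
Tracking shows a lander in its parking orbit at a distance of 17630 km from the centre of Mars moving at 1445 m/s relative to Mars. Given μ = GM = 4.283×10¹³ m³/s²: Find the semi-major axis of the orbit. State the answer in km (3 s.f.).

a ≈ 15500 km

r = 1.763×10⁷ m.
Specific orbital energy ε = v²/2 − μ/r = (1445)²/2 − 4.283×10¹³/1.763×10⁷ = -1.385×10⁶ J/kg.
Since ε = −μ/(2a), a = −μ/(2ε) = 1.546×10⁷ m = 15458 km.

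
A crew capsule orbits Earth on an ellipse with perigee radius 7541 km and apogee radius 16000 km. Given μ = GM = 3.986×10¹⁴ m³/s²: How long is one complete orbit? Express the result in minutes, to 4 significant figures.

T ≈ 211.8 minutes

Semi-major axis a = (r_p + r_a)/2 = (7541.0 + 16000)/2 = 11770 km = 1.177×10⁷ m.
By Kepler's third law T = 2π√(a³/μ) = 2π × 2.023×10³ = 1.271×10⁴ s.
= 211.8 minutes.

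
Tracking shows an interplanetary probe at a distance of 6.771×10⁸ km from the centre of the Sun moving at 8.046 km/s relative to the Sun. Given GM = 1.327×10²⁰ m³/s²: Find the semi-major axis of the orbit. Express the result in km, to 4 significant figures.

r = 6.771×10¹¹ m.
Vis-viva rearranged: 1/a = 2/r − v²/μ = 2.954×10⁻¹² − 4.879×10⁻¹³ = 2.466×10⁻¹² m⁻¹.
a = 4.055×10¹¹ m = 4.0553×10⁸ km.

a ≈ 4.055×10⁸ km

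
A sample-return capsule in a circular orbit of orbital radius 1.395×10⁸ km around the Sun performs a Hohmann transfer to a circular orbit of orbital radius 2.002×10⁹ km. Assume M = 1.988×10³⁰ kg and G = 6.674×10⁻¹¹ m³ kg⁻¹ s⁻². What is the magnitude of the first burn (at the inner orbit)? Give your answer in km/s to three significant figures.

μ = GM = 6.674×10⁻¹¹ × 1.988×10³⁰ = 1.327×10²⁰ m³/s².
r₁ = 1.395×10⁸ km = 1.395×10¹¹ m.
r₂ = 2.002×10⁹ km = 2.002×10¹² m.
Transfer ellipse a_t = (r₁ + r₂)/2 = 1.071×10¹² m.
At r₁: circular v_c1 = √(μ/r₁) = 30840 m/s; transfer-perihelion v_p = √[μ(2/r₁ − 1/a_t)] = 42170 m/s.
Δv₁ = v_p − v_c1 = 11330 m/s.
= 11.33 km/s.

Δv ≈ 11.3 km/s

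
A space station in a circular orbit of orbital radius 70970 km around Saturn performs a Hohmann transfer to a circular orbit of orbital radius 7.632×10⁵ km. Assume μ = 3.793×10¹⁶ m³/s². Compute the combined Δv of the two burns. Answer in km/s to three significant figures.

r₁ = 70970 km = 7.097×10⁷ m.
r₂ = 7.632×10⁵ km = 7.632×10⁸ m.
Transfer ellipse a_t = (r₁ + r₂)/2 = 4.171×10⁸ m.
At r₁: circular v_c1 = √(μ/r₁) = 23120 m/s; transfer-perikrone v_p = √[μ(2/r₁ − 1/a_t)] = 31270 m/s.
Δv₁ = v_p − v_c1 = 8154 m/s.
At r₂: circular v_c2 = √(μ/r₂) = 7050 m/s; transfer-apokrone v_a = √[μ(2/r₂ − 1/a_t)] = 2908 m/s.
Δv₂ = v_c2 − v_a = 4142 m/s.
Total Δv = Δv₁ + Δv₂ = 12300 m/s = 12.30 km/s.

Δv_total ≈ 12.3 km/s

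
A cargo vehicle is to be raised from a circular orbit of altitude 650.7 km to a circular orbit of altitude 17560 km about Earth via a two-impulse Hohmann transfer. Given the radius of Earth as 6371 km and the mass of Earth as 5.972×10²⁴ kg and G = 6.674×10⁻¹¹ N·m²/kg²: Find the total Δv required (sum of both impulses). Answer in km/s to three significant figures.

μ = GM = 6.674×10⁻¹¹ × 5.972×10²⁴ = 3.986×10¹⁴ m³/s².
r₁ = 6371 + 650.7 = 7021.7 km = 7.0217×10⁶ m.
r₂ = 6371 + 17560 = 23931 km = 2.3931×10⁷ m.
Transfer ellipse a_t = (r₁ + r₂)/2 = 1.548×10⁷ m.
At r₁: circular v_c1 = √(μ/r₁) = 7534 m/s; transfer-perigee v_p = √[μ(2/r₁ − 1/a_t)] = 9369 m/s.
Δv₁ = v_p − v_c1 = 1835 m/s.
At r₂: circular v_c2 = √(μ/r₂) = 4081 m/s; transfer-apogee v_a = √[μ(2/r₂ − 1/a_t)] = 2749 m/s.
Δv₂ = v_c2 − v_a = 1332 m/s.
Total Δv = Δv₁ + Δv₂ = 3167 m/s = 3.167 km/s.

Δv_total ≈ 3.17 km/s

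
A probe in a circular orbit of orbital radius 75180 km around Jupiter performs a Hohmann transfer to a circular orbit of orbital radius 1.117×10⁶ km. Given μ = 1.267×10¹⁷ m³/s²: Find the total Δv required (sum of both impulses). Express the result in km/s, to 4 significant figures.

Δv_total ≈ 22.01 km/s

r₁ = 75180 km = 7.518×10⁷ m.
r₂ = 1.117×10⁶ km = 1.117×10⁹ m.
Transfer ellipse a_t = (r₁ + r₂)/2 = 5.961×10⁸ m.
At r₁: circular v_c1 = √(μ/r₁) = 41050 m/s; transfer-perijove v_p = √[μ(2/r₁ − 1/a_t)] = 56200 m/s.
Δv₁ = v_p − v_c1 = 15140 m/s.
At r₂: circular v_c2 = √(μ/r₂) = 10650 m/s; transfer-apojove v_a = √[μ(2/r₂ − 1/a_t)] = 3782 m/s.
Δv₂ = v_c2 − v_a = 6868 m/s.
Total Δv = Δv₁ + Δv₂ = 22010 m/s = 22.01 km/s.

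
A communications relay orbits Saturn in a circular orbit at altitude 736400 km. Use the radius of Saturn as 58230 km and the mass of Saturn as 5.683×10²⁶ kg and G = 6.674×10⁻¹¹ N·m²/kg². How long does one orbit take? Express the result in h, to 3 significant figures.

T ≈ 201 h

μ = GM = 6.674×10⁻¹¹ × 5.683×10²⁶ = 3.793×10¹⁶ m³/s².
r = 58230 + 736400 = 794630 km = 7.9463×10⁸ m.
Kepler's third law: T = 2π√(r³/μ) = 2π√((7.946×10⁸)³ / 3.793×10¹⁶).
r³/μ = 1.323×10¹⁰ s², so T = 2π × 1.150×10⁵ = 7.227×10⁵ s.
Converting: 7.227×10⁵ s ÷ 3600 = 200.7 h.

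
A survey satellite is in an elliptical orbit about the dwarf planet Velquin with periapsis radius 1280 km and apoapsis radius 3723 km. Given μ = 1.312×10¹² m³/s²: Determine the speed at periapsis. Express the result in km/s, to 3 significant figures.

Semi-major axis a = (r_p + r_a)/2 = 2501.5 km = 2.502×10⁶ m.
Vis-viva: v² = μ(2/r − 1/a) = 1.312×10¹² × (1.563×10⁻⁶ − 3.998×10⁻⁷) = 1.526×10⁶ m²/s².
v = 1235 m/s = 1.235 km/s.

v ≈ 1.24 km/s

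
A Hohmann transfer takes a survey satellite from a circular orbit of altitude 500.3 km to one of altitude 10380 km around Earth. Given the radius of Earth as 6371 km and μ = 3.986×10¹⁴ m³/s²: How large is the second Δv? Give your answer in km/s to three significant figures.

r₁ = 6371 + 500.3 = 6871.3 km = 6.8713×10⁶ m.
r₂ = 6371 + 10380 = 16751 km = 1.6751×10⁷ m.
Transfer ellipse a_t = (r₁ + r₂)/2 = 1.181×10⁷ m.
At r₁: circular v_c1 = √(μ/r₁) = 7616 m/s; transfer-perigee v_p = √[μ(2/r₁ − 1/a_t)] = 9070 m/s.
At r₂: circular v_c2 = √(μ/r₂) = 4878 m/s; transfer-apogee v_a = √[μ(2/r₂ − 1/a_t)] = 3721 m/s.
Δv₂ = v_c2 − v_a = 1157 m/s.
= 1.157 km/s.

Δv ≈ 1.16 km/s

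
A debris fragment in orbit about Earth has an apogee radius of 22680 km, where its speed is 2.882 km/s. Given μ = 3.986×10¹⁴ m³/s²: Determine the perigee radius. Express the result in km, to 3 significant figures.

perigee radius ≈ 7020 km

r_a = 2.268×10⁷ m.
Specific energy ε = v²/2 − μ/r = -1.342×10⁷ J/kg, so a = −μ/(2ε) = 1.485×10⁷ m.
The apsides satisfy r_p + r_a = 2a, so the perigee radius is 2a − r_a = 7.018×10⁶ m = 7017.5 km.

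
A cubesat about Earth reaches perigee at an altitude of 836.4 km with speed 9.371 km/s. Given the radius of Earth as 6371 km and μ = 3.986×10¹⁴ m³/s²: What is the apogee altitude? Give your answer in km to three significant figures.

apogee altitude ≈ 21400 km

r_p = 6371 + 836.4 = 7207.4 km = 7.207×10⁶ m.
Specific energy ε = v²/2 − μ/r = -1.140×10⁷ J/kg, so a = −μ/(2ε) = 1.749×10⁷ m.
The apsides satisfy r_p + r_a = 2a, so the apogee radius is 2a − r_p = 2.777×10⁷ m = 27768 km.
Apogee altitude = 27768 − 6371 = 21397 km.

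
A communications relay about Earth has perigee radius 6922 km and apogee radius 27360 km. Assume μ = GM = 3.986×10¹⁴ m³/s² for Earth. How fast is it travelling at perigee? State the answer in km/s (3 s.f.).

Semi-major axis a = (r_p + r_a)/2 = 17141 km = 1.714×10⁷ m.
Vis-viva: v² = μ(2/r − 1/a) = 3.986×10¹⁴ × (2.889×10⁻⁷ − 5.834×10⁻⁸) = 9.191×10⁷ m²/s².
v = 9587 m/s = 9.587 km/s.

v ≈ 9.59 km/s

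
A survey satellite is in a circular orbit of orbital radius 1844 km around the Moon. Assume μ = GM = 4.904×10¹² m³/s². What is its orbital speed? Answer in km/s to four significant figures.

r = 1844 km = 1.844×10⁶ m.
For a circular orbit v = √(μ/r) = √(4.904×10¹² / 1.844×10⁶) = √(2.659×10⁶) = 1631 m/s.
That is 1.631 km/s.

v ≈ 1.631 km/s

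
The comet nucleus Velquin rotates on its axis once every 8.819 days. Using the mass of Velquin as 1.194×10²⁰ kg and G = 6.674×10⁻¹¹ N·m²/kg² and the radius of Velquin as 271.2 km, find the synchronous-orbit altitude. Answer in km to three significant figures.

μ = GM = 6.674×10⁻¹¹ × 1.194×10²⁰ = 7.969×10⁹ m³/s².
T = 8.819 days = 7.620×10⁵ s.
A synchronous orbit has period T, so by Kepler's third law a = (μT²/4π²)^(1/3).
μT²/4π² = 7.969×10⁹ × (7.620×10⁵)² / 39.48 = 1.172×10²⁰ m³.
a = 4.894×10⁶ m = 4893.6 km.
Altitude h = a − R = 4893.6 − 271.2 = 4622.4 km.

h_sync ≈ 4620 km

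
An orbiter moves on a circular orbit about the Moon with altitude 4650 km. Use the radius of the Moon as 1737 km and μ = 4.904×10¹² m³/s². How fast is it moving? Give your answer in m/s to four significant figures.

r = 1737 + 4650 = 6387.0 km = 6.3870×10⁶ m.
For a circular orbit v = √(μ/r) = √(4.904×10¹² / 6.387×10⁶) = √(7.678×10⁵) = 876.2 m/s.

v ≈ 876.2 m/s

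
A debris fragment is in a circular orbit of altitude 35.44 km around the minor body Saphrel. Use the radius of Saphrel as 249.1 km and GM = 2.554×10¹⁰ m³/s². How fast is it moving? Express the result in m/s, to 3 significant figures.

v ≈ 300 m/s

r = 249.1 + 35.44 = 284.54 km = 2.8454×10⁵ m.
For a circular orbit v = √(μ/r) = √(2.554×10¹⁰ / 2.845×10⁵) = √(8.976×10⁴) = 299.6 m/s.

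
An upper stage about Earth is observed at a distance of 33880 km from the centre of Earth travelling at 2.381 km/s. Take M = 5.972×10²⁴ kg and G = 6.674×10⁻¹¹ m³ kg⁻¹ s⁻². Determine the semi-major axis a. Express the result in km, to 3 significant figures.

a ≈ 22300 km

μ = GM = 6.674×10⁻¹¹ × 5.972×10²⁴ = 3.986×10¹⁴ m³/s².
r = 3.388×10⁷ m.
Specific orbital energy ε = v²/2 − μ/r = (2381)²/2 − 3.986×10¹⁴/3.388×10⁷ = -8.930×10⁶ J/kg.
Since ε = −μ/(2a), a = −μ/(2ε) = 2.232×10⁷ m = 22317 km.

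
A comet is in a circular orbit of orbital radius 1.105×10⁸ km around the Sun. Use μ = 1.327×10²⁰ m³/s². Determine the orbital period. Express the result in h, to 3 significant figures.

T ≈ 5570 h

r = 1.105×10⁸ km = 1.105×10¹¹ m.
Kepler's third law: T = 2π√(r³/μ) = 2π√((1.105×10¹¹)³ / 1.327×10²⁰).
r³/μ = 1.017×10¹³ s², so T = 2π × 3.189×10⁶ = 2.003×10⁷ s.
Converting: 2.003×10⁷ s ÷ 3600 = 5565 h.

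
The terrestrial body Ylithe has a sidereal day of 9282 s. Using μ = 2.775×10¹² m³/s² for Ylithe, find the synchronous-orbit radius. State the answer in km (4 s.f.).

r_sync ≈ 1823 km

A synchronous orbit has period T, so by Kepler's third law a = (μT²/4π²)^(1/3).
μT²/4π² = 2.775×10¹² × (9.282×10³)² / 39.48 = 6.056×10¹⁸ m³.
a = 1.823×10⁶ m = 1822.8 km.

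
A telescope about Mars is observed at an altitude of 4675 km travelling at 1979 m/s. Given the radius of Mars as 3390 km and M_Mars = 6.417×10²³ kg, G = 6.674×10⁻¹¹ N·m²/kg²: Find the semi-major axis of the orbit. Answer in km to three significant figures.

a ≈ 6390 km

μ = GM = 6.674×10⁻¹¹ × 6.417×10²³ = 4.283×10¹³ m³/s².
r = 3390 + 4675 = 8065.0 km = 8.065×10⁶ m.
Vis-viva rearranged: 1/a = 2/r − v²/μ = 2.480×10⁻⁷ − 9.145×10⁻⁸ = 1.565×10⁻⁷ m⁻¹.
a = 6.388×10⁶ m = 6388.3 km.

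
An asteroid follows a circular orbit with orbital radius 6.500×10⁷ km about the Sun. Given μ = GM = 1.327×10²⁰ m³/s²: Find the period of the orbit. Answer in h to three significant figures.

r = 6.500×10⁷ km = 6.500×10¹⁰ m.
Kepler's third law: T = 2π√(r³/μ) = 2π√((6.500×10¹⁰)³ / 1.327×10²⁰).
r³/μ = 2.070×10¹² s², so T = 2π × 1.439×10⁶ = 9.039×10⁶ s.
Converting: 9.039×10⁶ s ÷ 3600 = 2511 h.

T ≈ 2510 h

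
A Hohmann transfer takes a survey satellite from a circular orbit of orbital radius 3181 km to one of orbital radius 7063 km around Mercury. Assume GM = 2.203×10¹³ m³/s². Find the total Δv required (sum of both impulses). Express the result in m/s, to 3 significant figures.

r₁ = 3181 km = 3.181×10⁶ m.
r₂ = 7063 km = 7.063×10⁶ m.
Transfer ellipse a_t = (r₁ + r₂)/2 = 5.122×10⁶ m.
At r₁: circular v_c1 = √(μ/r₁) = 2632 m/s; transfer-periherm v_p = √[μ(2/r₁ − 1/a_t)] = 3090 m/s.
Δv₁ = v_p − v_c1 = 458.7 m/s.
At r₂: circular v_c2 = √(μ/r₂) = 1766 m/s; transfer-apoherm v_a = √[μ(2/r₂ − 1/a_t)] = 1392 m/s.
Δv₂ = v_c2 − v_a = 374.3 m/s.
Total Δv = Δv₁ + Δv₂ = 833.0 m/s.

Δv_total ≈ 833 m/s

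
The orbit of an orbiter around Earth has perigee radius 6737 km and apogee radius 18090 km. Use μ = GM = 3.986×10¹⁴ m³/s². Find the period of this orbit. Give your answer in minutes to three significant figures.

Semi-major axis a = (r_p + r_a)/2 = (6737.0 + 18090)/2 = 12414 km = 1.241×10⁷ m.
By Kepler's third law T = 2π√(a³/μ) = 2π × 2.191×10³ = 1.376×10⁴ s.
= 229.4 minutes.

T ≈ 229 minutes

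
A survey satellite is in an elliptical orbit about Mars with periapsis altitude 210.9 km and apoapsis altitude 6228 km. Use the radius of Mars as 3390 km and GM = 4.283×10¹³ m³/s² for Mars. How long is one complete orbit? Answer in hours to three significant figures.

T ≈ 4.53 hours

r_p = 3390 + 210.9 = 3600.9 km = 3.6009×10⁶ m.
r_a = 3390 + 6228 = 9618.0 km = 9.6180×10⁶ m.
Semi-major axis a = (r_p + r_a)/2 = (3600.9 + 9618.0)/2 = 6609.4 km = 6.609×10⁶ m.
By Kepler's third law T = 2π√(a³/μ) = 2π × 2.596×10³ = 1.631×10⁴ s.
= 4.532 hours.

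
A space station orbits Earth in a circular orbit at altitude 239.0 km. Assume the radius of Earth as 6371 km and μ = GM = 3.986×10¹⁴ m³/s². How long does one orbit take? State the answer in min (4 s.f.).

T ≈ 89.14 min

r = 6371 + 239.0 = 6610.0 km = 6.6100×10⁶ m.
Kepler's third law: T = 2π√(r³/μ) = 2π√((6.610×10⁶)³ / 3.986×10¹⁴).
r³/μ = 7.245×10⁵ s², so T = 2π × 8.512×10² = 5.348×10³ s.
Converting: 5.348×10³ s ÷ 60.00 = 89.14 min.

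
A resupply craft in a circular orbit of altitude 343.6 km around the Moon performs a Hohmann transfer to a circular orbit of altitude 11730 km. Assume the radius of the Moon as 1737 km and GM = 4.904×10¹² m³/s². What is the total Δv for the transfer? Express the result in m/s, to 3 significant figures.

Δv_total ≈ 777 m/s

r₁ = 1737 + 343.6 = 2080.6 km = 2.0806×10⁶ m.
r₂ = 1737 + 11730 = 13467 km = 1.3467×10⁷ m.
Transfer ellipse a_t = (r₁ + r₂)/2 = 7.774×10⁶ m.
At r₁: circular v_c1 = √(μ/r₁) = 1535 m/s; transfer-perilune v_p = √[μ(2/r₁ − 1/a_t)] = 2021 m/s.
Δv₁ = v_p − v_c1 = 485.4 m/s.
At r₂: circular v_c2 = √(μ/r₂) = 603.4 m/s; transfer-apolune v_a = √[μ(2/r₂ − 1/a_t)] = 312.2 m/s.
Δv₂ = v_c2 − v_a = 291.3 m/s.
Total Δv = Δv₁ + Δv₂ = 776.7 m/s.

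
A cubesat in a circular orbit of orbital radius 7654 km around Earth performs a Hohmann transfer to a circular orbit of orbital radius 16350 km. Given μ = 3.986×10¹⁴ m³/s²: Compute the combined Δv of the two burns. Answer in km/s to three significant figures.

r₁ = 7654 km = 7.654×10⁶ m.
r₂ = 16350 km = 1.635×10⁷ m.
Transfer ellipse a_t = (r₁ + r₂)/2 = 1.200×10⁷ m.
At r₁: circular v_c1 = √(μ/r₁) = 7216 m/s; transfer-perigee v_p = √[μ(2/r₁ − 1/a_t)] = 8423 m/s.
Δv₁ = v_p − v_c1 = 1206 m/s.
At r₂: circular v_c2 = √(μ/r₂) = 4938 m/s; transfer-apogee v_a = √[μ(2/r₂ − 1/a_t)] = 3943 m/s.
Δv₂ = v_c2 − v_a = 994.5 m/s.
Total Δv = Δv₁ + Δv₂ = 2201 m/s = 2.201 km/s.

Δv_total ≈ 2.20 km/s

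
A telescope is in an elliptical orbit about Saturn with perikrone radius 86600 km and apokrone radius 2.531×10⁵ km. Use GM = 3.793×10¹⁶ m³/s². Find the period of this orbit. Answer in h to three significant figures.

Semi-major axis a = (r_p + r_a)/2 = (86600 + 2.5310×10⁵)/2 = 1.6985×10⁵ km = 1.698×10⁸ m.
By Kepler's third law T = 2π√(a³/μ) = 2π × 1.137×10⁴ = 7.141×10⁴ s.
= 19.84 h.

T ≈ 19.8 h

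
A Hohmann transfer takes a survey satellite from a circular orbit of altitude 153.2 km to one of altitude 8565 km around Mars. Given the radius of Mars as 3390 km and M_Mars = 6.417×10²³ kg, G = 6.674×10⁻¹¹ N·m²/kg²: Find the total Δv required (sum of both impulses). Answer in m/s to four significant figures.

Δv_total ≈ 1454 m/s

μ = GM = 6.674×10⁻¹¹ × 6.417×10²³ = 4.283×10¹³ m³/s².
r₁ = 3390 + 153.2 = 3543.2 km = 3.5432×10⁶ m.
r₂ = 3390 + 8565 = 11955 km = 1.1955×10⁷ m.
Transfer ellipse a_t = (r₁ + r₂)/2 = 7.749×10⁶ m.
At r₁: circular v_c1 = √(μ/r₁) = 3477 m/s; transfer-periapsis v_p = √[μ(2/r₁ − 1/a_t)] = 4318 m/s.
Δv₁ = v_p − v_c1 = 841.6 m/s.
At r₂: circular v_c2 = √(μ/r₂) = 1893 m/s; transfer-apoapsis v_a = √[μ(2/r₂ − 1/a_t)] = 1280 m/s.
Δv₂ = v_c2 − v_a = 612.9 m/s.
Total Δv = Δv₁ + Δv₂ = 1454 m/s.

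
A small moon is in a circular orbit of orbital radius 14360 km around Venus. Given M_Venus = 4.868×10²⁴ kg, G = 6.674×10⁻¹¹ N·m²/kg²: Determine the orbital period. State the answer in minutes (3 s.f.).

μ = GM = 6.674×10⁻¹¹ × 4.868×10²⁴ = 3.249×10¹⁴ m³/s².
r = 14360 km = 1.436×10⁷ m.
Kepler's third law: T = 2π√(r³/μ) = 2π√((1.436×10⁷)³ / 3.249×10¹⁴).
r³/μ = 9.114×10⁶ s², so T = 2π × 3.019×10³ = 1.897×10⁴ s.
Converting: 1.897×10⁴ s ÷ 60.00 = 316.1 minutes.

T ≈ 316 minutes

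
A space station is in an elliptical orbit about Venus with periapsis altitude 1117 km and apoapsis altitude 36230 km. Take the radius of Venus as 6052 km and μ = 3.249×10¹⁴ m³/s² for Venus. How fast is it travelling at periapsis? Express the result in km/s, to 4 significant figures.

r_p = 6052 + 1117 = 7169.0 km = 7.1690×10⁶ m.
r_a = 6052 + 36230 = 42282 km = 4.2282×10⁷ m.
Semi-major axis a = (r_p + r_a)/2 = 24726 km = 2.473×10⁷ m.
Vis-viva: v² = μ(2/r − 1/a) = 3.249×10¹⁴ × (2.790×10⁻⁷ − 4.044×10⁻⁸) = 7.750×10⁷ m²/s².
v = 8803 m/s = 8.803 km/s.

v ≈ 8.803 km/s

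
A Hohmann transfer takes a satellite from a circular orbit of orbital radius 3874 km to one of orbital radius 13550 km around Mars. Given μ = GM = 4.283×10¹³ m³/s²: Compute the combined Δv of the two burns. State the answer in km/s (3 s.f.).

Δv_total ≈ 1.41 km/s

r₁ = 3874 km = 3.874×10⁶ m.
r₂ = 13550 km = 1.355×10⁷ m.
Transfer ellipse a_t = (r₁ + r₂)/2 = 8.712×10⁶ m.
At r₁: circular v_c1 = √(μ/r₁) = 3325 m/s; transfer-periapsis v_p = √[μ(2/r₁ − 1/a_t)] = 4147 m/s.
Δv₁ = v_p − v_c1 = 821.7 m/s.
At r₂: circular v_c2 = √(μ/r₂) = 1778 m/s; transfer-apoapsis v_a = √[μ(2/r₂ − 1/a_t)] = 1186 m/s.
Δv₂ = v_c2 − v_a = 592.3 m/s.
Total Δv = Δv₁ + Δv₂ = 1414 m/s = 1.414 km/s.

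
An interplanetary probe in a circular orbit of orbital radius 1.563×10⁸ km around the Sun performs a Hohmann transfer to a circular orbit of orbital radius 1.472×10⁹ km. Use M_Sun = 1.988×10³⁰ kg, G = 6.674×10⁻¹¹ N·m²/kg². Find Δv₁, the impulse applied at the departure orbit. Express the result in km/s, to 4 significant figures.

μ = GM = 6.674×10⁻¹¹ × 1.988×10³⁰ = 1.327×10²⁰ m³/s².
r₁ = 1.563×10⁸ km = 1.563×10¹¹ m.
r₂ = 1.472×10⁹ km = 1.472×10¹² m.
Transfer ellipse a_t = (r₁ + r₂)/2 = 8.142×10¹¹ m.
At r₁: circular v_c1 = √(μ/r₁) = 29140 m/s; transfer-perihelion v_p = √[μ(2/r₁ − 1/a_t)] = 39180 m/s.
Δv₁ = v_p − v_c1 = 10040 m/s.
= 10.04 km/s.

Δv ≈ 10.04 km/s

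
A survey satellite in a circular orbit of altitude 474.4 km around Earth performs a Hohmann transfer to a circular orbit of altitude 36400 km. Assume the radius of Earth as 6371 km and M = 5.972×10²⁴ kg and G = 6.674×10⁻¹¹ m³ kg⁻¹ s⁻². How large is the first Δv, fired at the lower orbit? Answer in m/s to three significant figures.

μ = GM = 6.674×10⁻¹¹ × 5.972×10²⁴ = 3.986×10¹⁴ m³/s².
r₁ = 6371 + 474.4 = 6845.4 km = 6.8454×10⁶ m.
r₂ = 6371 + 36400 = 42771 km = 4.2771×10⁷ m.
Transfer ellipse a_t = (r₁ + r₂)/2 = 2.481×10⁷ m.
At r₁: circular v_c1 = √(μ/r₁) = 7631 m/s; transfer-perigee v_p = √[μ(2/r₁ − 1/a_t)] = 10020 m/s.
Δv₁ = v_p − v_c1 = 2389 m/s.

Δv ≈ 2390 m/s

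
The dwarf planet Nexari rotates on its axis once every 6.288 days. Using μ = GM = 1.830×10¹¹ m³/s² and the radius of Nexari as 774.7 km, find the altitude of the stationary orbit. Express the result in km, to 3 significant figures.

h_sync ≈ 10300 km

T = 6.288 days = 5.433×10⁵ s.
A synchronous orbit has period T, so by Kepler's third law a = (μT²/4π²)^(1/3).
μT²/4π² = 1.830×10¹¹ × (5.433×10⁵)² / 39.48 = 1.368×10²¹ m³.
a = 1.110×10⁷ m = 11101 km.
Altitude h = a − R = 11101 − 774.7 = 10327 km.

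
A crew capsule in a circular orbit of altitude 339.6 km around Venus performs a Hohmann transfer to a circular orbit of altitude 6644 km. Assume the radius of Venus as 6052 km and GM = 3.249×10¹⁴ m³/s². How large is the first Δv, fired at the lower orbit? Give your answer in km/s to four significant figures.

r₁ = 6052 + 339.6 = 6391.6 km = 6.3916×10⁶ m.
r₂ = 6052 + 6644 = 12696 km = 1.2696×10⁷ m.
Transfer ellipse a_t = (r₁ + r₂)/2 = 9.544×10⁶ m.
At r₁: circular v_c1 = √(μ/r₁) = 7130 m/s; transfer-periapsis v_p = √[μ(2/r₁ − 1/a_t)] = 8223 m/s.
Δv₁ = v_p − v_c1 = 1094 m/s.
= 1.094 km/s.

Δv ≈ 1.094 km/s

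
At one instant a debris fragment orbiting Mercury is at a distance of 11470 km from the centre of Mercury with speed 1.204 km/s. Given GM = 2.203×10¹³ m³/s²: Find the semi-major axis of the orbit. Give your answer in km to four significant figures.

a ≈ 9211 km

r = 1.147×10⁷ m.
Specific orbital energy ε = v²/2 − μ/r = (1204)²/2 − 2.203×10¹³/1.147×10⁷ = -1.196×10⁶ J/kg.
Since ε = −μ/(2a), a = −μ/(2ε) = 9.211×10⁶ m = 9211.0 km.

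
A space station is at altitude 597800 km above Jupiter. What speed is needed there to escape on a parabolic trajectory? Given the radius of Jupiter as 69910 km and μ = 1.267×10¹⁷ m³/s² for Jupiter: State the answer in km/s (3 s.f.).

r = 69910 + 597800 = 667710 km = 6.6771×10⁸ m.
Escape speed v_esc = √(2μ/r) = √(2 × 1.267×10¹⁷ / 6.677×10⁸) = √(3.795×10⁸) = 19480 m/s.
= 19.48 km/s.

v_esc ≈ 19.5 km/s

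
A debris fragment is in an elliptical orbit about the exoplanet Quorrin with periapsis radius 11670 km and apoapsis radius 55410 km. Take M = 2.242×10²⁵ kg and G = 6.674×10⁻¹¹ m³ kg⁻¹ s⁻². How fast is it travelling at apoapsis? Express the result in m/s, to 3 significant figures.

v ≈ 3070 m/s

μ = GM = 6.674×10⁻¹¹ × 2.242×10²⁵ = 1.496×10¹⁵ m³/s².
Semi-major axis a = (r_p + r_a)/2 = 33540 km = 3.354×10⁷ m.
Vis-viva: v² = μ(2/r − 1/a) = 1.496×10¹⁵ × (3.609×10⁻⁸ − 2.982×10⁻⁸) = 9.396×10⁶ m²/s².
v = 3065 m/s.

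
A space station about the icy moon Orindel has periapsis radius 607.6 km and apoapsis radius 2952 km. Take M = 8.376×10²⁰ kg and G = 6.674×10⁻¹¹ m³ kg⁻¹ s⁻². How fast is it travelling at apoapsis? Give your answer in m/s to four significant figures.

μ = GM = 6.674×10⁻¹¹ × 8.376×10²⁰ = 5.590×10¹⁰ m³/s².
Semi-major axis a = (r_p + r_a)/2 = 1779.8 km = 1.780×10⁶ m.
Vis-viva: v² = μ(2/r − 1/a) = 5.590×10¹⁰ × (6.775×10⁻⁷ − 5.619×10⁻⁷) = 6.465×10³ m²/s².
v = 80.40 m/s.

v ≈ 80.40 m/s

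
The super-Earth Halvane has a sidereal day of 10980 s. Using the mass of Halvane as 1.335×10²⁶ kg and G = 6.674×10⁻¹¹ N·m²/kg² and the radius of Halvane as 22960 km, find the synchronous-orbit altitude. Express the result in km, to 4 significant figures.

h_sync ≈ 7117 km

μ = GM = 6.674×10⁻¹¹ × 1.335×10²⁶ = 8.910×10¹⁵ m³/s².
A synchronous orbit has period T, so by Kepler's third law a = (μT²/4π²)^(1/3).
μT²/4π² = 8.910×10¹⁵ × (1.098×10⁴)² / 39.48 = 2.721×10²² m³.
a = 3.008×10⁷ m = 30077 km.
Altitude h = a − R = 30077 − 22960 = 7117.2 km.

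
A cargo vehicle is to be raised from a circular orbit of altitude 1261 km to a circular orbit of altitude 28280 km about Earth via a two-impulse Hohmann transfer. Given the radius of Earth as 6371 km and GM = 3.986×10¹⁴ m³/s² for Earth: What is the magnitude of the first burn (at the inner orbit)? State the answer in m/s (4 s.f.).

r₁ = 6371 + 1261 = 7632.0 km = 7.6320×10⁶ m.
r₂ = 6371 + 28280 = 34651 km = 3.4651×10⁷ m.
Transfer ellipse a_t = (r₁ + r₂)/2 = 2.114×10⁷ m.
At r₁: circular v_c1 = √(μ/r₁) = 7227 m/s; transfer-perigee v_p = √[μ(2/r₁ − 1/a_t)] = 9252 m/s.
Δv₁ = v_p − v_c1 = 2025 m/s.

Δv ≈ 2025 m/s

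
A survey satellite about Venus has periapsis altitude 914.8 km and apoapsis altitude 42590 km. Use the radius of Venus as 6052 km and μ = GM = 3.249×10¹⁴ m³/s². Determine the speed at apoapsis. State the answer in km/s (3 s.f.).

r_p = 6052 + 914.8 = 6966.8 km = 6.9668×10⁶ m.
r_a = 6052 + 42590 = 48642 km = 4.8642×10⁷ m.
Semi-major axis a = (r_p + r_a)/2 = 27804 km = 2.780×10⁷ m.
Vis-viva: v² = μ(2/r − 1/a) = 3.249×10¹⁴ × (4.112×10⁻⁸ − 3.597×10⁻⁸) = 1.674×10⁶ m²/s².
v = 1294 m/s = 1.294 km/s.

v ≈ 1.29 km/s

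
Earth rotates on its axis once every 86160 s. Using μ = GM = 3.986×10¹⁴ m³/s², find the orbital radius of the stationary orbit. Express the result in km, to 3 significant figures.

A synchronous orbit has period T, so by Kepler's third law a = (μT²/4π²)^(1/3).
μT²/4π² = 3.986×10¹⁴ × (8.616×10⁴)² / 39.48 = 7.495×10²² m³.
a = 4.216×10⁷ m = 42163 km.

r_sync ≈ 42200 km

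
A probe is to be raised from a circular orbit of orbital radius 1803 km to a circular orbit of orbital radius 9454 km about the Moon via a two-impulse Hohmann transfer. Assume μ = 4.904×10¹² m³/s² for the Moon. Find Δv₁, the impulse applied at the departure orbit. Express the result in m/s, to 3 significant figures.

r₁ = 1803 km = 1.803×10⁶ m.
r₂ = 9454 km = 9.454×10⁶ m.
Transfer ellipse a_t = (r₁ + r₂)/2 = 5.628×10⁶ m.
At r₁: circular v_c1 = √(μ/r₁) = 1649 m/s; transfer-perilune v_p = √[μ(2/r₁ − 1/a_t)] = 2137 m/s.
Δv₁ = v_p − v_c1 = 488.2 m/s.

Δv ≈ 488 m/s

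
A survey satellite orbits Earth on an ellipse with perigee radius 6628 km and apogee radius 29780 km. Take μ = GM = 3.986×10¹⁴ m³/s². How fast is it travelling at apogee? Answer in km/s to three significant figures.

v ≈ 2.21 km/s

Semi-major axis a = (r_p + r_a)/2 = 18204 km = 1.820×10⁷ m.
Vis-viva: v² = μ(2/r − 1/a) = 3.986×10¹⁴ × (6.716×10⁻⁸ − 5.493×10⁻⁸) = 4.873×10⁶ m²/s².
v = 2208 m/s = 2.208 km/s.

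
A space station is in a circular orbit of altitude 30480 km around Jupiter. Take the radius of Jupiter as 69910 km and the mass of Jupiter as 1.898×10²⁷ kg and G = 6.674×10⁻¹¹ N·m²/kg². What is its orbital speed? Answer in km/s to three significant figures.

μ = GM = 6.674×10⁻¹¹ × 1.898×10²⁷ = 1.267×10¹⁷ m³/s².
r = 69910 + 30480 = 100390 km = 1.0039×10⁸ m.
For a circular orbit v = √(μ/r) = √(1.267×10¹⁷ / 1.004×10⁸) = √(1.262×10⁹) = 35520 m/s.
That is 35.52 km/s.

v ≈ 35.5 km/s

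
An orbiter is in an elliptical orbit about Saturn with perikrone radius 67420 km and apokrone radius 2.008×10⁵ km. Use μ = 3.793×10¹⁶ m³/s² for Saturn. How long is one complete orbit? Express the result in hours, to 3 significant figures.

Semi-major axis a = (r_p + r_a)/2 = (67420 + 2.0080×10⁵)/2 = 1.3411×10⁵ km = 1.341×10⁸ m.
By Kepler's third law T = 2π√(a³/μ) = 2π × 7.974×10³ = 5.010×10⁴ s.
= 13.92 hours.

T ≈ 13.9 hours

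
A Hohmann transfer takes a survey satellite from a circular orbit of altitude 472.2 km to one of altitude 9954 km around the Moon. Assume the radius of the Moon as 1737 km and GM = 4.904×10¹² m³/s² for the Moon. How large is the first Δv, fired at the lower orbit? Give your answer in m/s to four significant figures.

Δv ≈ 442.5 m/s

r₁ = 1737 + 472.2 = 2209.2 km = 2.2092×10⁶ m.
r₂ = 1737 + 9954 = 11691 km = 1.1691×10⁷ m.
Transfer ellipse a_t = (r₁ + r₂)/2 = 6.950×10⁶ m.
At r₁: circular v_c1 = √(μ/r₁) = 1490 m/s; transfer-perilune v_p = √[μ(2/r₁ − 1/a_t)] = 1932 m/s.
Δv₁ = v_p − v_c1 = 442.5 m/s.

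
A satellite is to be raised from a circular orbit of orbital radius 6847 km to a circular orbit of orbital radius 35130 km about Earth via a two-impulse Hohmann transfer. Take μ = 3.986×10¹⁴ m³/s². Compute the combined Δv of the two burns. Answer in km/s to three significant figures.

Δv_total ≈ 3.69 km/s

r₁ = 6847 km = 6.847×10⁶ m.
r₂ = 35130 km = 3.513×10⁷ m.
Transfer ellipse a_t = (r₁ + r₂)/2 = 2.099×10⁷ m.
At r₁: circular v_c1 = √(μ/r₁) = 7630 m/s; transfer-perigee v_p = √[μ(2/r₁ − 1/a_t)] = 9871 m/s.
Δv₁ = v_p − v_c1 = 2241 m/s.
At r₂: circular v_c2 = √(μ/r₂) = 3368 m/s; transfer-apogee v_a = √[μ(2/r₂ − 1/a_t)] = 1924 m/s.
Δv₂ = v_c2 − v_a = 1445 m/s.
Total Δv = Δv₁ + Δv₂ = 3686 m/s = 3.686 km/s.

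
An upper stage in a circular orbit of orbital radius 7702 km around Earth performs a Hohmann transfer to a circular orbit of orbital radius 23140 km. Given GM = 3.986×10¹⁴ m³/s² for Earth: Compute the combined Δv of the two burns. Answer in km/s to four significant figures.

r₁ = 7702 km = 7.702×10⁶ m.
r₂ = 23140 km = 2.314×10⁷ m.
Transfer ellipse a_t = (r₁ + r₂)/2 = 1.542×10⁷ m.
At r₁: circular v_c1 = √(μ/r₁) = 7194 m/s; transfer-perigee v_p = √[μ(2/r₁ − 1/a_t)] = 8812 m/s.
Δv₁ = v_p − v_c1 = 1618 m/s.
At r₂: circular v_c2 = √(μ/r₂) = 4150 m/s; transfer-apogee v_a = √[μ(2/r₂ − 1/a_t)] = 2933 m/s.
Δv₂ = v_c2 − v_a = 1217 m/s.
Total Δv = Δv₁ + Δv₂ = 2836 m/s = 2.836 km/s.

Δv_total ≈ 2.836 km/s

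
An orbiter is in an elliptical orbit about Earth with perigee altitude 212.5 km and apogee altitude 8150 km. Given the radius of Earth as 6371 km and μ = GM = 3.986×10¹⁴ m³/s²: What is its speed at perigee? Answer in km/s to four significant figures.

r_p = 6371 + 212.5 = 6583.5 km = 6.5835×10⁶ m.
r_a = 6371 + 8150 = 14521 km = 1.4521×10⁷ m.
Semi-major axis a = (r_p + r_a)/2 = 10552 km = 1.055×10⁷ m.
Vis-viva: v² = μ(2/r − 1/a) = 3.986×10¹⁴ × (3.038×10⁻⁷ − 9.477×10⁻⁸) = 8.332×10⁷ m²/s².
v = 9128 m/s = 9.128 km/s.

v ≈ 9.128 km/s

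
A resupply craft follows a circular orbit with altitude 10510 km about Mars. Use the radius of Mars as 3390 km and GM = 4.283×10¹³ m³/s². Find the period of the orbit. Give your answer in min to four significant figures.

T ≈ 829.2 min

r = 3390 + 10510 = 13900 km = 1.3900×10⁷ m.
Kepler's third law: T = 2π√(r³/μ) = 2π√((1.390×10⁷)³ / 4.283×10¹³).
r³/μ = 6.270×10⁷ s², so T = 2π × 7.919×10³ = 4.975×10⁴ s.
Converting: 4.975×10⁴ s ÷ 60.00 = 829.2 min.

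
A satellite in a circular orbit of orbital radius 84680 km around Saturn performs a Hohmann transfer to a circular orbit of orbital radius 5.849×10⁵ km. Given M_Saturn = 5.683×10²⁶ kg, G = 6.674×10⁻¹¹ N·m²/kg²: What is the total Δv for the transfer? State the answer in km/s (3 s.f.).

μ = GM = 6.674×10⁻¹¹ × 5.683×10²⁶ = 3.793×10¹⁶ m³/s².
r₁ = 84680 km = 8.468×10⁷ m.
r₂ = 5.849×10⁵ km = 5.849×10⁸ m.
Transfer ellipse a_t = (r₁ + r₂)/2 = 3.348×10⁸ m.
At r₁: circular v_c1 = √(μ/r₁) = 21160 m/s; transfer-perikrone v_p = √[μ(2/r₁ − 1/a_t)] = 27970 m/s.
Δv₁ = v_p − v_c1 = 6810 m/s.
At r₂: circular v_c2 = √(μ/r₂) = 8053 m/s; transfer-apokrone v_a = √[μ(2/r₂ − 1/a_t)] = 4050 m/s.
Δv₂ = v_c2 − v_a = 4003 m/s.
Total Δv = Δv₁ + Δv₂ = 10810 m/s = 10.81 km/s.

Δv_total ≈ 10.8 km/s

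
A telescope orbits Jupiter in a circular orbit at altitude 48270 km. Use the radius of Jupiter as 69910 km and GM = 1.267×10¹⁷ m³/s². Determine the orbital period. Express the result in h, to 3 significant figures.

r = 69910 + 48270 = 118180 km = 1.1818×10⁸ m.
Kepler's third law: T = 2π√(r³/μ) = 2π√((1.182×10⁸)³ / 1.267×10¹⁷).
r³/μ = 1.303×10⁷ s², so T = 2π × 3.609×10³ = 2.268×10⁴ s.
Converting: 2.268×10⁴ s ÷ 3600 = 6.299 h.

T ≈ 6.30 h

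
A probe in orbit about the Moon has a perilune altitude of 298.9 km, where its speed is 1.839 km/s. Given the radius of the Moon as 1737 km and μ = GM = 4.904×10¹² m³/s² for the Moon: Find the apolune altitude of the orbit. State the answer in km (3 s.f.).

apolune altitude ≈ 3060 km

r_p = 1737 + 298.9 = 2035.9 km = 2.036×10⁶ m.
Specific energy ε = v²/2 − μ/r = -7.178×10⁵ J/kg, so a = −μ/(2ε) = 3.416×10⁶ m.
The apsides satisfy r_p + r_a = 2a, so the apolune radius is 2a − r_p = 4.796×10⁶ m = 4796.1 km.
Apolune altitude = 4796.1 − 1737 = 3059.1 km.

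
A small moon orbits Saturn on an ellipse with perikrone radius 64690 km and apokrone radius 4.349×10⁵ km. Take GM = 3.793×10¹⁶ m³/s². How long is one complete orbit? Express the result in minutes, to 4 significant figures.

Semi-major axis a = (r_p + r_a)/2 = (64690 + 4.3490×10⁵)/2 = 2.4980×10⁵ km = 2.498×10⁸ m.
By Kepler's third law T = 2π√(a³/μ) = 2π × 2.027×10⁴ = 1.274×10⁵ s.
= 2123 minutes.

T ≈ 2123 minutes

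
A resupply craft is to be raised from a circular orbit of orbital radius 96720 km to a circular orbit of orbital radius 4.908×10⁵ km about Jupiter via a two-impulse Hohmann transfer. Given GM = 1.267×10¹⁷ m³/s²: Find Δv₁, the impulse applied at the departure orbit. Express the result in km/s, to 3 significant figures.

Δv ≈ 10.6 km/s

r₁ = 96720 km = 9.672×10⁷ m.
r₂ = 4.908×10⁵ km = 4.908×10⁸ m.
Transfer ellipse a_t = (r₁ + r₂)/2 = 2.938×10⁸ m.
At r₁: circular v_c1 = √(μ/r₁) = 36190 m/s; transfer-perijove v_p = √[μ(2/r₁ − 1/a_t)] = 46780 m/s.
Δv₁ = v_p − v_c1 = 10590 m/s.
= 10.59 km/s.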